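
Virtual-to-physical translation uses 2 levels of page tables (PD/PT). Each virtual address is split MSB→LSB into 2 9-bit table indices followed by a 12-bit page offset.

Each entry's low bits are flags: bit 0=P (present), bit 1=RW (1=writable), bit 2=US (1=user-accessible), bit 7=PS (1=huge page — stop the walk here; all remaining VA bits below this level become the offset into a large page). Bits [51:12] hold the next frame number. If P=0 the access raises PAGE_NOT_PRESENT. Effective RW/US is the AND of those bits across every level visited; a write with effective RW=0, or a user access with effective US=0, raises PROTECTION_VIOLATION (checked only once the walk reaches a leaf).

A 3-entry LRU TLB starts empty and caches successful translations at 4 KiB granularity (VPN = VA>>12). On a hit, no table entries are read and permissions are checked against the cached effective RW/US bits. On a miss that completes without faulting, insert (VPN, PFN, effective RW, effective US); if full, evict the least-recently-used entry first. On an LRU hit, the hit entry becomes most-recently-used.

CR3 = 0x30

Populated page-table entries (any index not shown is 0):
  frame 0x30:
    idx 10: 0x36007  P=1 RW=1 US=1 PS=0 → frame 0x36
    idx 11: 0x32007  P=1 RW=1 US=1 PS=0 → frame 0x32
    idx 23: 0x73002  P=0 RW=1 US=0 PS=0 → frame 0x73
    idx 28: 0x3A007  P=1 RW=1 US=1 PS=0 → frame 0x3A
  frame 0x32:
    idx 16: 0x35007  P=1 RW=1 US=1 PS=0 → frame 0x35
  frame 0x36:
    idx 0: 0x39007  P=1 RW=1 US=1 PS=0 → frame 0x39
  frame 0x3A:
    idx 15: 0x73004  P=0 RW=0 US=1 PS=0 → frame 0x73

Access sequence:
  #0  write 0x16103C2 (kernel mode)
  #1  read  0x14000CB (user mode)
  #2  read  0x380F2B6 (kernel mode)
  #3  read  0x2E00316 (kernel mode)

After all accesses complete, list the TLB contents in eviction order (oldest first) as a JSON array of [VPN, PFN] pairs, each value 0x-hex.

Trace:
#0 VA=0x16103C2 (w,kernel):
  L0 @0x30[11] → 0x32007  P=1,RW=1,US=1,PS=0
  L1 @0x32[16] → 0x35007  P=1,RW=1,US=1,PS=0
  → PA=0x353C2  (2 entries read)
#1 VA=0x14000CB (r,user):
  L0 @0x30[10] → 0x36007  P=1,RW=1,US=1,PS=0
  L1 @0x36[0] → 0x39007  P=1,RW=1,US=1,PS=0
  → PA=0x390CB  (2 entries read)
#2 VA=0x380F2B6 (r,kernel):
  L0 @0x30[28] → 0x3A007  P=1,RW=1,US=1,PS=0
  L1 @0x3A[15] → 0x73004  P=0,RW=0,US=1,PS=0
  ✗ PAGE_NOT_PRESENT  [2 reads]
#3 VA=0x2E00316 (r,kernel):
  L0 @0x30[23] → 0x73002  P=0,RW=1,US=0,PS=0
  ✗ PAGE_NOT_PRESENT  [1 reads]

TLB: [["0x1610", "0x35"], ["0x1400", "0x39"]]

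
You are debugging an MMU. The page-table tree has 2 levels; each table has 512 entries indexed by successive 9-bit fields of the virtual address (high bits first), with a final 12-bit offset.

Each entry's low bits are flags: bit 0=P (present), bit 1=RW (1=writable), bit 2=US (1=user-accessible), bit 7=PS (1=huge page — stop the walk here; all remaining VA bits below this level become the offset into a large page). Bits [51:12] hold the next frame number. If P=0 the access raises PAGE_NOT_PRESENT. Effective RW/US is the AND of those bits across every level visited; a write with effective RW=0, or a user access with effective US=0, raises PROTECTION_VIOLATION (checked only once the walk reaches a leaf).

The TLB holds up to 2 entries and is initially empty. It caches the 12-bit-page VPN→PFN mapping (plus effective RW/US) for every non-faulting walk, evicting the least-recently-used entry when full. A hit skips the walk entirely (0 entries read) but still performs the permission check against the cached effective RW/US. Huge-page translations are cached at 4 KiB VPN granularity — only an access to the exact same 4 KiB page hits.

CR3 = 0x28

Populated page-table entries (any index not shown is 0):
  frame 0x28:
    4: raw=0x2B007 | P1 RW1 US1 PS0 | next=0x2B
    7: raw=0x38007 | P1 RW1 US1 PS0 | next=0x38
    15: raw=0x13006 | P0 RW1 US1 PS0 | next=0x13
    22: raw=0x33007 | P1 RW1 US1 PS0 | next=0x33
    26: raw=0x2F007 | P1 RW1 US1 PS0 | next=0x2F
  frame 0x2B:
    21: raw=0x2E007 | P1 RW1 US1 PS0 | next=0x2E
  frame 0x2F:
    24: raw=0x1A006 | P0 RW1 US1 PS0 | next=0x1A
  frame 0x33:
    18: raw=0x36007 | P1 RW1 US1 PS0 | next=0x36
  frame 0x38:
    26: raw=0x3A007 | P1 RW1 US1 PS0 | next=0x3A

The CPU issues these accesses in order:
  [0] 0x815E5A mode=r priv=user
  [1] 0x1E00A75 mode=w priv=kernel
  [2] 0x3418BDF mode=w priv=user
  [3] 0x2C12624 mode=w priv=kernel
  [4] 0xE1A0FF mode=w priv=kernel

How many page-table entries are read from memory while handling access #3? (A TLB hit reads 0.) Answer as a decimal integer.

Trace:
#0 VA=0x815E5A (r,user):
  lvl0: tbl 0x28, slot 4 ⇒ 0x2B007 (P1/RW1/US1/PS0)
  lvl1: tbl 0x2B, slot 21 ⇒ 0x2E007 (P1/RW1/US1/PS0)
  ⇒ phys 0x2EE5A  [2 reads]
#1 VA=0x1E00A75 (w,kernel):
  lvl0: tbl 0x28, slot 15 ⇒ 0x13006 (P0/RW1/US1/PS0)
  ✗ PAGE_NOT_PRESENT  [1 reads]
#2 VA=0x3418BDF (w,user):
  lvl0: tbl 0x28, slot 26 ⇒ 0x2F007 (P1/RW1/US1/PS0)
  lvl1: tbl 0x2F, slot 24 ⇒ 0x1A006 (P0/RW1/US1/PS0)
  ✗ PAGE_NOT_PRESENT  [2 reads]
#3 VA=0x2C12624 (w,kernel):
  lvl0: tbl 0x28, slot 22 ⇒ 0x33007 (P1/RW1/US1/PS0)
  lvl1: tbl 0x33, slot 18 ⇒ 0x36007 (P1/RW1/US1/PS0)
  ⇒ phys 0x36624  [2 reads]
#4 VA=0xE1A0FF (w,kernel):
  lvl0: tbl 0x28, slot 7 ⇒ 0x38007 (P1/RW1/US1/PS0)
  lvl1: tbl 0x38, slot 26 ⇒ 0x3A007 (P1/RW1/US1/PS0)
  ⇒ phys 0x3A0FF  [2 reads]

Entries read for #3: 2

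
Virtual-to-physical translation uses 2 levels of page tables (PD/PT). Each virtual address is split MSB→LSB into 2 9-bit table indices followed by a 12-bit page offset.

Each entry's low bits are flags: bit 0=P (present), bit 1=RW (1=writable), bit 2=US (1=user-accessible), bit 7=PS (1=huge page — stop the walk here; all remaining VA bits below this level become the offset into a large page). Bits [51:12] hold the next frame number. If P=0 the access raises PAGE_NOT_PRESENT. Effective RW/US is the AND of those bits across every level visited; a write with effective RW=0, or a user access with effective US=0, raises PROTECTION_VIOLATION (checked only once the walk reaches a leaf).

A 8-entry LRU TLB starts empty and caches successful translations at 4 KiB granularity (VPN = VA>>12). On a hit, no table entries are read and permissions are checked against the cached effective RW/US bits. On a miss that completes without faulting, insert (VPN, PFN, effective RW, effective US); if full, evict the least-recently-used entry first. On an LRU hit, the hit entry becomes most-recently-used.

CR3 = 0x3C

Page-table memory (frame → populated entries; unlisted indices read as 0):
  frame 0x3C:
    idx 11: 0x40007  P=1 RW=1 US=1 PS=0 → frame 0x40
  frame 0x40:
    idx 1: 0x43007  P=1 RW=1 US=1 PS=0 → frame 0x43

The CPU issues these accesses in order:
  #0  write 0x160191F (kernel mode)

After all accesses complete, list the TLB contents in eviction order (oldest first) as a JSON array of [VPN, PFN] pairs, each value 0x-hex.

Trace:
#0 VA=0x160191F (w,kernel):
  [0] read 0x3C idx=11: raw=0x40007 flags P=1 W=1 U=1 S=0
  [1] read 0x40 idx=1: raw=0x43007 flags P=1 W=1 U=1 S=0
  → PA=0x4391F  (2 entries read)

TLB: [["0x1601", "0x43"]]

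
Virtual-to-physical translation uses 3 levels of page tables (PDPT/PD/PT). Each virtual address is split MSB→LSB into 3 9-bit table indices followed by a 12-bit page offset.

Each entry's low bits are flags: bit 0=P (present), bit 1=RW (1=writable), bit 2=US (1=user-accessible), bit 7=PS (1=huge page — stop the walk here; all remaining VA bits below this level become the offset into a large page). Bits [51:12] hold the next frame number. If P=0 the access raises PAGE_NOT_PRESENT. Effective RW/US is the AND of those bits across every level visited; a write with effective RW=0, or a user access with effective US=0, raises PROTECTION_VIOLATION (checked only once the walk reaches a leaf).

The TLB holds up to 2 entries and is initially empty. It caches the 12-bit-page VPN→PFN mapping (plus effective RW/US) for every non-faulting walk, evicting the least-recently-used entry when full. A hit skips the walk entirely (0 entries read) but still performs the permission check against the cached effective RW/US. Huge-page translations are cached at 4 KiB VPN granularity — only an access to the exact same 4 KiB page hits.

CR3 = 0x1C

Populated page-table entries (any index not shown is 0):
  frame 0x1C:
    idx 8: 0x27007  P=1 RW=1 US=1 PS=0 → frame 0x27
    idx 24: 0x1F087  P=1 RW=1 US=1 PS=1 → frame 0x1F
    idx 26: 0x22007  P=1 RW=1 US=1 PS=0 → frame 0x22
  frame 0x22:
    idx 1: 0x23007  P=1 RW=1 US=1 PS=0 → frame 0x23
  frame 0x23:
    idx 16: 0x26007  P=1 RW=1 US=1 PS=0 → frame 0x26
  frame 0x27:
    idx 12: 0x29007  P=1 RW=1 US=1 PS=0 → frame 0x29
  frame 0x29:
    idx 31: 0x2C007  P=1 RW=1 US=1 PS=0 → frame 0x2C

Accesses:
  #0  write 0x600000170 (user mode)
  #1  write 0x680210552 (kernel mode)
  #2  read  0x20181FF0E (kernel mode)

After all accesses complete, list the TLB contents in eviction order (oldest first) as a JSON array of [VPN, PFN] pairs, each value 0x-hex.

Walk each access:
#0 VA=0x600000170 (w,user):
  lvl0: tbl 0x1C, slot 24 ⇒ 0x1F087 (P1/RW1/US1/PS1)
  ✓ 0x1F170 (huge @L0)  — 1 lookups
#1 VA=0x680210552 (w,kernel):
  lvl0: tbl 0x1C, slot 26 ⇒ 0x22007 (P1/RW1/US1/PS0)
  lvl1: tbl 0x22, slot 1 ⇒ 0x23007 (P1/RW1/US1/PS0)
  lvl2: tbl 0x23, slot 16 ⇒ 0x26007 (P1/RW1/US1/PS0)
  ✓ 0x26552  — 3 lookups
#2 VA=0x20181FF0E (r,kernel):
  lvl0: tbl 0x1C, slot 8 ⇒ 0x27007 (P1/RW1/US1/PS0)
  lvl1: tbl 0x27, slot 12 ⇒ 0x29007 (P1/RW1/US1/PS0)
  lvl2: tbl 0x29, slot 31 ⇒ 0x2C007 (P1/RW1/US1/PS0)
  ✓ 0x2CF0E  — 3 lookups

TLB: [["0x680210", "0x26"], ["0x20181F", "0x2C"]]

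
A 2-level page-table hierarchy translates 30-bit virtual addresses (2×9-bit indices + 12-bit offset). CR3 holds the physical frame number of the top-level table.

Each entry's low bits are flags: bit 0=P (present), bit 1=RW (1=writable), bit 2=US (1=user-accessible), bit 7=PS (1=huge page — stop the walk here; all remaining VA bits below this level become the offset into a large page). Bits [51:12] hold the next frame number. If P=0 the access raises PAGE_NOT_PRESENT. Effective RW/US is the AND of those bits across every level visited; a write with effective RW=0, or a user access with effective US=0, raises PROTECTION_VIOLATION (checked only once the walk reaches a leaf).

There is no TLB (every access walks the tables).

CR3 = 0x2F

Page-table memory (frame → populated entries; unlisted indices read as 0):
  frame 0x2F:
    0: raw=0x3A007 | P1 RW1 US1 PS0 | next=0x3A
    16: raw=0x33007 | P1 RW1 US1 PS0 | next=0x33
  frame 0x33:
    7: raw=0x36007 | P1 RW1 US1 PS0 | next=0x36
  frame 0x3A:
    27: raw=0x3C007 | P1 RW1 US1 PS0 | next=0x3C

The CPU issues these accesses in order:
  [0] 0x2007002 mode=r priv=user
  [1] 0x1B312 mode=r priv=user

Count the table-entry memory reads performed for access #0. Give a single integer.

Per-access translation:
#0 VA=0x2007002 (r,user):
  L0 @0x2F[16] → 0x33007  P=1,RW=1,US=1,PS=0
  L1 @0x33[7] → 0x36007  P=1,RW=1,US=1,PS=0
  ⇒ phys 0x36002  [2 reads]
#1 VA=0x1B312 (r,user):
  L0 @0x2F[0] → 0x3A007  P=1,RW=1,US=1,PS=0
  L1 @0x3A[27] → 0x3C007  P=1,RW=1,US=1,PS=0
  ⇒ phys 0x3C312  [2 reads]

Entries read for #0: 2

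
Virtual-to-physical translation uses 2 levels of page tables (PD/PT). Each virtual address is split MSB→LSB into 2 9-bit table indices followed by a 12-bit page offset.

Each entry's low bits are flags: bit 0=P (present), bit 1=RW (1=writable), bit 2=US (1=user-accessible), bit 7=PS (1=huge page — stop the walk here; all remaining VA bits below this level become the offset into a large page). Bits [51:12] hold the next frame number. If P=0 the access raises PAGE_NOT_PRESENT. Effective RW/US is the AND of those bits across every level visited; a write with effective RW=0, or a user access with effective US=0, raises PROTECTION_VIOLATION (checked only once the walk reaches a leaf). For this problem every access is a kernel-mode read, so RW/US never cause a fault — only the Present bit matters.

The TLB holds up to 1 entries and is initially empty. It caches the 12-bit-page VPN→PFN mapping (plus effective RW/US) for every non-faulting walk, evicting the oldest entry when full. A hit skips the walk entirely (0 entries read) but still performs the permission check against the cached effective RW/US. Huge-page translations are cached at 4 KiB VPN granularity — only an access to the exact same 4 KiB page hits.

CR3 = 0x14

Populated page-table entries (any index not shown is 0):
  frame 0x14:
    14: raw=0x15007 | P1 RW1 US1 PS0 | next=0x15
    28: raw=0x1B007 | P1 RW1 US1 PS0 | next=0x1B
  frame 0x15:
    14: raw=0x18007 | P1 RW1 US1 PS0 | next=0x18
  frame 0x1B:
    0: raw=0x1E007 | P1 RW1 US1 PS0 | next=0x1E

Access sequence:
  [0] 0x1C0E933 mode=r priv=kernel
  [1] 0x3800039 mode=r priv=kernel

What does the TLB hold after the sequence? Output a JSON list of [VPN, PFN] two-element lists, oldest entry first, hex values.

Walk each access:
#0 VA=0x1C0E933 (r,kernel):
  lvl0: tbl 0x14, slot 14 ⇒ 0x15007 (P1/RW1/US1/PS0)
  lvl1: tbl 0x15, slot 14 ⇒ 0x18007 (P1/RW1/US1/PS0)
  ⇒ phys 0x18933  [2 reads]
#1 VA=0x3800039 (r,kernel):
  lvl0: tbl 0x14, slot 28 ⇒ 0x1B007 (P1/RW1/US1/PS0)
  lvl1: tbl 0x1B, slot 0 ⇒ 0x1E007 (P1/RW1/US1/PS0)
  ⇒ phys 0x1E039  [2 reads]

TLB: [["0x3800", "0x1E"]]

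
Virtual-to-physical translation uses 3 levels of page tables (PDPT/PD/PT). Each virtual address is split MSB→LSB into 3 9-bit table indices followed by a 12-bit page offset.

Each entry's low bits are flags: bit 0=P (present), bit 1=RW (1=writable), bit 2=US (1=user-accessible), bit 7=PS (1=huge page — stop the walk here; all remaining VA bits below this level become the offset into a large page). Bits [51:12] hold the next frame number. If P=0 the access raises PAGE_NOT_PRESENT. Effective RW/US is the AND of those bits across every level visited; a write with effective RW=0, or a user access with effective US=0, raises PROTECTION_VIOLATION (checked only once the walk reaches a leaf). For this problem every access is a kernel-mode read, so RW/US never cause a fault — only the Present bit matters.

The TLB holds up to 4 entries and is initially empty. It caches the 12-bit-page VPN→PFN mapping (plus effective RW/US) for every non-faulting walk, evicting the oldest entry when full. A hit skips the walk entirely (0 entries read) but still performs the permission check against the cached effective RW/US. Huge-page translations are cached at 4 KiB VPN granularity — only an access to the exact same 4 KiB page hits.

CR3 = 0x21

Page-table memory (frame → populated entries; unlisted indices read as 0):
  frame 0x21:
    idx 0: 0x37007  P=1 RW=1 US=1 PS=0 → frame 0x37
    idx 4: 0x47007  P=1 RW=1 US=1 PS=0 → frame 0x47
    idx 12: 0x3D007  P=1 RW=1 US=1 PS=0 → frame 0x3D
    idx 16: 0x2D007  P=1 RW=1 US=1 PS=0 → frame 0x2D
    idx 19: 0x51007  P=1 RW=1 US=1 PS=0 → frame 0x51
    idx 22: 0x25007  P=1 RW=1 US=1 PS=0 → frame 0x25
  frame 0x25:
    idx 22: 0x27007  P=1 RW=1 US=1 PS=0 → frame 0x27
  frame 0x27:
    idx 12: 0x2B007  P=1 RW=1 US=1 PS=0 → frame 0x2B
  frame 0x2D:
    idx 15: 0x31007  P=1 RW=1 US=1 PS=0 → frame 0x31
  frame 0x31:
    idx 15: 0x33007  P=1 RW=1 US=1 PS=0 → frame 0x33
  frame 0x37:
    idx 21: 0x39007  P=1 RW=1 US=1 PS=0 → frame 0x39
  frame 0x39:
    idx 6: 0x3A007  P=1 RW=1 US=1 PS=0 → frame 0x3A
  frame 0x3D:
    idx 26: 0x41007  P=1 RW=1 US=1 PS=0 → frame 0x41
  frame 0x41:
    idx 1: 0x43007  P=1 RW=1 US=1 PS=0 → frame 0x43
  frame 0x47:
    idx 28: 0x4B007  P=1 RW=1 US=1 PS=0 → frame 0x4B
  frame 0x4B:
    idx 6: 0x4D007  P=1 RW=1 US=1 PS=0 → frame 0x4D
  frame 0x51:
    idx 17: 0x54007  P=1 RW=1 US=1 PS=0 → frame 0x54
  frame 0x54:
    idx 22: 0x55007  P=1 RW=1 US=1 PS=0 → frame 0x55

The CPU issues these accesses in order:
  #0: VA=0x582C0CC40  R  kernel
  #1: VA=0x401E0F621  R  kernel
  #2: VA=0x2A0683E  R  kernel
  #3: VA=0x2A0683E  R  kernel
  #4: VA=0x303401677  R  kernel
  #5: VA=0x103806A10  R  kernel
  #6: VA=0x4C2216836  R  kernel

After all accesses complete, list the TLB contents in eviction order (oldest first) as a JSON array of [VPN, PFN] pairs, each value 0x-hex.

Trace:
#0 VA=0x582C0CC40 (r,kernel):
  L0 @0x21[22] → 0x25007  P=1,RW=1,US=1,PS=0
  L1 @0x25[22] → 0x27007  P=1,RW=1,US=1,PS=0
  L2 @0x27[12] → 0x2B007  P=1,RW=1,US=1,PS=0
  ✓ 0x2BC40  — 3 lookups
#1 VA=0x401E0F621 (r,kernel):
  L0 @0x21[16] → 0x2D007  P=1,RW=1,US=1,PS=0
  L1 @0x2D[15] → 0x31007  P=1,RW=1,US=1,PS=0
  L2 @0x31[15] → 0x33007  P=1,RW=1,US=1,PS=0
  ✓ 0x33621  — 3 lookups
#2 VA=0x2A0683E (r,kernel):
  L0 @0x21[0] → 0x37007  P=1,RW=1,US=1,PS=0
  L1 @0x37[21] → 0x39007  P=1,RW=1,US=1,PS=0
  L2 @0x39[6] → 0x3A007  P=1,RW=1,US=1,PS=0
  ✓ 0x3A83E  — 3 lookups
#3 VA=0x2A0683E (r,kernel):
  TLB hit vpn=0x2A06 → PA=0x3A83E
#4 VA=0x303401677 (r,kernel):
  L0 @0x21[12] → 0x3D007  P=1,RW=1,US=1,PS=0
  L1 @0x3D[26] → 0x41007  P=1,RW=1,US=1,PS=0
  L2 @0x41[1] → 0x43007  P=1,RW=1,US=1,PS=0
  ✓ 0x43677  — 3 lookups
#5 VA=0x103806A10 (r,kernel):
  L0 @0x21[4] → 0x47007  P=1,RW=1,US=1,PS=0
  L1 @0x47[28] → 0x4B007  P=1,RW=1,US=1,PS=0
  L2 @0x4B[6] → 0x4D007  P=1,RW=1,US=1,PS=0
  ✓ 0x4DA10  — 3 lookups
#6 VA=0x4C2216836 (r,kernel):
  L0 @0x21[19] → 0x51007  P=1,RW=1,US=1,PS=0
  L1 @0x51[17] → 0x54007  P=1,RW=1,US=1,PS=0
  L2 @0x54[22] → 0x55007  P=1,RW=1,US=1,PS=0
  ✓ 0x55836  — 3 lookups

TLB: [["0x2A06", "0x3A"], ["0x303401", "0x43"], ["0x103806", "0x4D"], ["0x4C2216", "0x55"]]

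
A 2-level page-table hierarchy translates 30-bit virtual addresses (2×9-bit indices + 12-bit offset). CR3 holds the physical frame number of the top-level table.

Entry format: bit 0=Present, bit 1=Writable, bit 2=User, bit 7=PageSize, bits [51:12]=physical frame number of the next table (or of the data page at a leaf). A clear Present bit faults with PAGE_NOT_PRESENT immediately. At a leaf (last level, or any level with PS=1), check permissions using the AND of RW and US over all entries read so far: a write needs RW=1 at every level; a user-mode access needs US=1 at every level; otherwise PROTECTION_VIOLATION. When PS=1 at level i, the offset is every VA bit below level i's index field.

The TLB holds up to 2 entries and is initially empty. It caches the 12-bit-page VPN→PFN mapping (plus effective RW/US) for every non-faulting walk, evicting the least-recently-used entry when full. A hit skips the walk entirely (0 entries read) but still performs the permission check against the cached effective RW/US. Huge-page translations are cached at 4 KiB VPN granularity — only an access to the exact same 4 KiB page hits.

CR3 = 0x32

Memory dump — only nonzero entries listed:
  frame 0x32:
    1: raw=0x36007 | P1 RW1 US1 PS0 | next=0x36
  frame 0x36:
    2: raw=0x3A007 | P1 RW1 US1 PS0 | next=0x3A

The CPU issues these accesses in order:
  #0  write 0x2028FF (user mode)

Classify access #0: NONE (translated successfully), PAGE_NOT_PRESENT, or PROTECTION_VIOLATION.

Per-access translation:
#0 VA=0x2028FF (w,user):
  L0: frame=0x32 idx=1 entry=0x36007 [P=1 RW=1 US=1 PS=0]
  L1: frame=0x36 idx=2 entry=0x3A007 [P=1 RW=1 US=1 PS=0]
  → PA=0x3A8FF  (2 entries read)

Access #0 fault: NONE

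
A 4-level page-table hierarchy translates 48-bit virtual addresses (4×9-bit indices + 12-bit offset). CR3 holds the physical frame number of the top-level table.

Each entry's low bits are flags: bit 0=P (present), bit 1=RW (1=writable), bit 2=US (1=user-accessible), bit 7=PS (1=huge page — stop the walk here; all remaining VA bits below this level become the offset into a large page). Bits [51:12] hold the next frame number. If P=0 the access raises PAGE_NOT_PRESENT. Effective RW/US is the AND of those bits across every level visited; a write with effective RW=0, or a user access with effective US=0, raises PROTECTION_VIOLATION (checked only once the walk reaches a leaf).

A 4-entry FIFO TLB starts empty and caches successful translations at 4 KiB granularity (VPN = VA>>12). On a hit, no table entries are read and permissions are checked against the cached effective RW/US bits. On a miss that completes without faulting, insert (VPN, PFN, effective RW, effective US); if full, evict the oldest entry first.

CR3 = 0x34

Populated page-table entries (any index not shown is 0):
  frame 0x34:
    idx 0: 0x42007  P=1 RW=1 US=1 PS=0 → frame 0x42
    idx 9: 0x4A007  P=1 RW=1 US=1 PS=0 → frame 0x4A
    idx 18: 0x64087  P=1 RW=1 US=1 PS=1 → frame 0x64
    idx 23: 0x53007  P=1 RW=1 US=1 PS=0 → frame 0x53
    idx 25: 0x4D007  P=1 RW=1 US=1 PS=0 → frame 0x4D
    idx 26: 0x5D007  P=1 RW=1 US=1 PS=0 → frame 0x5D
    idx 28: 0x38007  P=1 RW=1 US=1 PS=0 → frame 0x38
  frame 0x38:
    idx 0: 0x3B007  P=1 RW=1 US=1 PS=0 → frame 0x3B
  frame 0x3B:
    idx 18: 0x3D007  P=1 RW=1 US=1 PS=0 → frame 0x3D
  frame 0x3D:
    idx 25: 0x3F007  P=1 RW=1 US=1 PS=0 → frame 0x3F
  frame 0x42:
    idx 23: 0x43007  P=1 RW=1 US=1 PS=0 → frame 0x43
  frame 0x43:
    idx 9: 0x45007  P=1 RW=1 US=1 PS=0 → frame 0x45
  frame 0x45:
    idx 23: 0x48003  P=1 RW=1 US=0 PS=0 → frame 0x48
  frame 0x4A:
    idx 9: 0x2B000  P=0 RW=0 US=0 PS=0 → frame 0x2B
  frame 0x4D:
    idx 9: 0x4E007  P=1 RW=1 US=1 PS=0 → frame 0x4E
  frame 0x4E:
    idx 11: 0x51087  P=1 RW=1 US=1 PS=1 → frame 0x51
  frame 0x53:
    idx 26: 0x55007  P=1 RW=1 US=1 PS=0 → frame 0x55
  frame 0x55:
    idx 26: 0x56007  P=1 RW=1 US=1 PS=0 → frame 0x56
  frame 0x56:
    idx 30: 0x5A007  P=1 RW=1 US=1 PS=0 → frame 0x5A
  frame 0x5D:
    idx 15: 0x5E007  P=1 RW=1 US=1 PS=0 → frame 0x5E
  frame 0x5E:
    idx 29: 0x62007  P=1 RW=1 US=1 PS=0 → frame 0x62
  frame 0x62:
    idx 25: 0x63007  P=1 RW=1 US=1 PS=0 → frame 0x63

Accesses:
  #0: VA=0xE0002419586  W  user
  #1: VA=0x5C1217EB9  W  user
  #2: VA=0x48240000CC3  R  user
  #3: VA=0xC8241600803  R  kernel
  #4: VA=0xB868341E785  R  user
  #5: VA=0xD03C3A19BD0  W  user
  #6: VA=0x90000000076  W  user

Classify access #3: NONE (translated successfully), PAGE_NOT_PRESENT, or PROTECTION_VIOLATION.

Walk each access:
#0 VA=0xE0002419586 (w,user):
  lvl0: tbl 0x34, slot 28 ⇒ 0x38007 (P1/RW1/US1/PS0)
  lvl1: tbl 0x38, slot 0 ⇒ 0x3B007 (P1/RW1/US1/PS0)
  lvl2: tbl 0x3B, slot 18 ⇒ 0x3D007 (P1/RW1/US1/PS0)
  lvl3: tbl 0x3D, slot 25 ⇒ 0x3F007 (P1/RW1/US1/PS0)
  → PA=0x3F586  (4 entries read)
#1 VA=0x5C1217EB9 (w,user):
  lvl0: tbl 0x34, slot 0 ⇒ 0x42007 (P1/RW1/US1/PS0)
  lvl1: tbl 0x42, slot 23 ⇒ 0x43007 (P1/RW1/US1/PS0)
  lvl2: tbl 0x43, slot 9 ⇒ 0x45007 (P1/RW1/US1/PS0)
  lvl3: tbl 0x45, slot 23 ⇒ 0x48003 (P1/RW1/US0/PS0)
  → PROTECTION_VIOLATION  (4 entries read)
#2 VA=0x48240000CC3 (r,user):
  lvl0: tbl 0x34, slot 9 ⇒ 0x4A007 (P1/RW1/US1/PS0)
  lvl1: tbl 0x4A, slot 9 ⇒ 0x2B000 (P0/RW0/US0/PS0)
  → PAGE_NOT_PRESENT  (2 entries read)
#3 VA=0xC8241600803 (r,kernel):
  lvl0: tbl 0x34, slot 25 ⇒ 0x4D007 (P1/RW1/US1/PS0)
  lvl1: tbl 0x4D, slot 9 ⇒ 0x4E007 (P1/RW1/US1/PS0)
  lvl2: tbl 0x4E, slot 11 ⇒ 0x51087 (P1/RW1/US1/PS1)
  → PA=0x51803 (huge @L2)  (3 entries read)
#4 VA=0xB868341E785 (r,user):
  lvl0: tbl 0x34, slot 23 ⇒ 0x53007 (P1/RW1/US1/PS0)
  lvl1: tbl 0x53, slot 26 ⇒ 0x55007 (P1/RW1/US1/PS0)
  lvl2: tbl 0x55, slot 26 ⇒ 0x56007 (P1/RW1/US1/PS0)
  lvl3: tbl 0x56, slot 30 ⇒ 0x5A007 (P1/RW1/US1/PS0)
  → PA=0x5A785  (4 entries read)
#5 VA=0xD03C3A19BD0 (w,user):
  lvl0: tbl 0x34, slot 26 ⇒ 0x5D007 (P1/RW1/US1/PS0)
  lvl1: tbl 0x5D, slot 15 ⇒ 0x5E007 (P1/RW1/US1/PS0)
  lvl2: tbl 0x5E, slot 29 ⇒ 0x62007 (P1/RW1/US1/PS0)
  lvl3: tbl 0x62, slot 25 ⇒ 0x63007 (P1/RW1/US1/PS0)
  → PA=0x63BD0  (4 entries read)
#6 VA=0x90000000076 (w,user):
  lvl0: tbl 0x34, slot 18 ⇒ 0x64087 (P1/RW1/US1/PS1)
  → PA=0x64076 (huge @L0)  (1 entries read)

Access #3 fault: NONE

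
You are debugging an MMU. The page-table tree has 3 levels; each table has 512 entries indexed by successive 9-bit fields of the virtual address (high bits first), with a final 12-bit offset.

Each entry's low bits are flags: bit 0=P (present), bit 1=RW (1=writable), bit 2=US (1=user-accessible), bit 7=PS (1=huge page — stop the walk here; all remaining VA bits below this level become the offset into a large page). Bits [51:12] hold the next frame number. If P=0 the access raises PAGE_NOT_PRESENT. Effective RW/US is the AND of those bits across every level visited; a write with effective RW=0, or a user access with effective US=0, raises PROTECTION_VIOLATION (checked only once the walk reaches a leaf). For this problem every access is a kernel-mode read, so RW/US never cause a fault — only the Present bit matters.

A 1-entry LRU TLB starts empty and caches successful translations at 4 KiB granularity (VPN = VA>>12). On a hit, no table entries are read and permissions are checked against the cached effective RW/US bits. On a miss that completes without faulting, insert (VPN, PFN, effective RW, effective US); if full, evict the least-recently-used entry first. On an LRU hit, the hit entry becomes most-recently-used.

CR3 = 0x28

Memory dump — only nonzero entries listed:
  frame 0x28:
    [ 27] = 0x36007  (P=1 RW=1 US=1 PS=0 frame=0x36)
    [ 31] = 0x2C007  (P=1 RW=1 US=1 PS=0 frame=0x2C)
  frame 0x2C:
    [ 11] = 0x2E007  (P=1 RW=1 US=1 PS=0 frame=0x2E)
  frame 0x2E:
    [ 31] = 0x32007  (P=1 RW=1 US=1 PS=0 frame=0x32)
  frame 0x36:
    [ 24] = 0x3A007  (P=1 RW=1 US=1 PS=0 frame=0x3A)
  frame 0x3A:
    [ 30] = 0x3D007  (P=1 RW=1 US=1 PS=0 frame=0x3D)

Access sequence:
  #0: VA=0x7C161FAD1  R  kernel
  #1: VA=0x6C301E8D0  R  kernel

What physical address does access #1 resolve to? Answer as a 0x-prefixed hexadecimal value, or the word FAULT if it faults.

Trace:
#0 VA=0x7C161FAD1 (r,kernel):
  L0 @0x28[31] → 0x2C007  P=1,RW=1,US=1,PS=0
  L1 @0x2C[11] → 0x2E007  P=1,RW=1,US=1,PS=0
  L2 @0x2E[31] → 0x32007  P=1,RW=1,US=1,PS=0
  → PA=0x32AD1  (3 entries read)
#1 VA=0x6C301E8D0 (r,kernel):
  L0 @0x28[27] → 0x36007  P=1,RW=1,US=1,PS=0
  L1 @0x36[24] → 0x3A007  P=1,RW=1,US=1,PS=0
  L2 @0x3A[30] → 0x3D007  P=1,RW=1,US=1,PS=0
  → PA=0x3D8D0  (3 entries read)

Access #1 PA: 0x3D8D0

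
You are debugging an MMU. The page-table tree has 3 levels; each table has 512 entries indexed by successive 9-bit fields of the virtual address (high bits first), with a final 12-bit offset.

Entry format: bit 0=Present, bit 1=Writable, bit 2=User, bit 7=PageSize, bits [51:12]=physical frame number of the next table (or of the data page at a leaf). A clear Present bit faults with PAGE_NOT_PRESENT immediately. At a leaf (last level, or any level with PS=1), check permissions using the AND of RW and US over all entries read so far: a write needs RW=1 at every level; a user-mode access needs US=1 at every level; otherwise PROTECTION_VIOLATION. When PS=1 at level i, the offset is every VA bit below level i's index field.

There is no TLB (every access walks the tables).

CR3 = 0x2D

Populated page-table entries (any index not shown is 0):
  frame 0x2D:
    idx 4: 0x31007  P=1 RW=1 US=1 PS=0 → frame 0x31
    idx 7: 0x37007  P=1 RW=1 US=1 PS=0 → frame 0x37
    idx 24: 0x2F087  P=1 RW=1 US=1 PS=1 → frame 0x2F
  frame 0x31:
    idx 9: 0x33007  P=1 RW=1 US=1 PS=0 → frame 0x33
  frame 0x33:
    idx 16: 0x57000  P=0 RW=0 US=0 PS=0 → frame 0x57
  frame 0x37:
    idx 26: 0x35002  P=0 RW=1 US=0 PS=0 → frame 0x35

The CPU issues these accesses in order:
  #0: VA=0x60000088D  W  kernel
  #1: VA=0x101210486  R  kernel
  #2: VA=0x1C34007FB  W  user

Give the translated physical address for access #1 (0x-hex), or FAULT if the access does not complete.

Per-access translation:
#0 VA=0x60000088D (w,kernel):
  L0: frame=0x2D idx=24 entry=0x2F087 [P=1 RW=1 US=1 PS=1]
  → PA=0x2F88D (huge @L0)  (1 entries read)
#1 VA=0x101210486 (r,kernel):
  L0: frame=0x2D idx=4 entry=0x31007 [P=1 RW=1 US=1 PS=0]
  L1: frame=0x31 idx=9 entry=0x33007 [P=1 RW=1 US=1 PS=0]
  L2: frame=0x33 idx=16 entry=0x57000 [P=0 RW=0 US=0 PS=0]
  ⇒ fault: PAGE_NOT_PRESENT  — 3 lookups
#2 VA=0x1C34007FB (w,user):
  L0: frame=0x2D idx=7 entry=0x37007 [P=1 RW=1 US=1 PS=0]
  L1: frame=0x37 idx=26 entry=0x35002 [P=0 RW=1 US=0 PS=0]
  ⇒ fault: PAGE_NOT_PRESENT  — 2 lookups

Access #1 PA: FAULT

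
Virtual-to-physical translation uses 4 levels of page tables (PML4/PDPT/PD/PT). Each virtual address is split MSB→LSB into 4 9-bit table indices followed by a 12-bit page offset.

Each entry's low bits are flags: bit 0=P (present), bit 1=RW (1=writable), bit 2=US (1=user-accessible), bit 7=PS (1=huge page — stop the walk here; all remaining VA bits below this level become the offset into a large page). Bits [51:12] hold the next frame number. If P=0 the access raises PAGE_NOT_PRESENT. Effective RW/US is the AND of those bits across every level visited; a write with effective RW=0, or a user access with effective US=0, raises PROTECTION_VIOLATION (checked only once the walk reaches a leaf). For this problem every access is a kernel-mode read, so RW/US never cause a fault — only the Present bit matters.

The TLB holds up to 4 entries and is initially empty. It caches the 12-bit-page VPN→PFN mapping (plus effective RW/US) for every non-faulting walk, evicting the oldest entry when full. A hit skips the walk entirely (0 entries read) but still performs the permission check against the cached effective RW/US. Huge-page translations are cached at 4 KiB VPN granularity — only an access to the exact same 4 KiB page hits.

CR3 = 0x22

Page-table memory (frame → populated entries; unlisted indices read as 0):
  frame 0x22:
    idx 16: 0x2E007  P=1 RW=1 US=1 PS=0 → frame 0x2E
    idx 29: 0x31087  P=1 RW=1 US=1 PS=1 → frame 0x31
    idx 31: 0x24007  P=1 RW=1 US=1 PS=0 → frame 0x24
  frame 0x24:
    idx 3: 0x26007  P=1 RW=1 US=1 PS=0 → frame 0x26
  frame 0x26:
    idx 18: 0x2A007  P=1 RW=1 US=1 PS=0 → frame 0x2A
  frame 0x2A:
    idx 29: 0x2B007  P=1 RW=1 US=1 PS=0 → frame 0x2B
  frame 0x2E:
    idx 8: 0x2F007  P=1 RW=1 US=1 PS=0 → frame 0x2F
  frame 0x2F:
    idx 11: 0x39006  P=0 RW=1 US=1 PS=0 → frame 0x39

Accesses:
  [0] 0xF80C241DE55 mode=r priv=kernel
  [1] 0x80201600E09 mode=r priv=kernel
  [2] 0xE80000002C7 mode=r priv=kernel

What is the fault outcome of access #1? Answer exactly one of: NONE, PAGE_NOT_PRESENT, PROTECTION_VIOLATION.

Walk each access:
#0 VA=0xF80C241DE55 (r,kernel):
  [0] read 0x22 idx=31: raw=0x24007 flags P=1 W=1 U=1 S=0
  [1] read 0x24 idx=3: raw=0x26007 flags P=1 W=1 U=1 S=0
  [2] read 0x26 idx=18: raw=0x2A007 flags P=1 W=1 U=1 S=0
  [3] read 0x2A idx=29: raw=0x2B007 flags P=1 W=1 U=1 S=0
  ⇒ phys 0x2BE55  [4 reads]
#1 VA=0x80201600E09 (r,kernel):
  [0] read 0x22 idx=16: raw=0x2E007 flags P=1 W=1 U=1 S=0
  [1] read 0x2E idx=8: raw=0x2F007 flags P=1 W=1 U=1 S=0
  [2] read 0x2F idx=11: raw=0x39006 flags P=0 W=1 U=1 S=0
  ✗ PAGE_NOT_PRESENT  [3 reads]
#2 VA=0xE80000002C7 (r,kernel):
  [0] read 0x22 idx=29: raw=0x31087 flags P=1 W=1 U=1 S=1
  ⇒ phys 0x312C7 (huge @L0)  [1 reads]

Access #1 fault: PAGE_NOT_PRESENT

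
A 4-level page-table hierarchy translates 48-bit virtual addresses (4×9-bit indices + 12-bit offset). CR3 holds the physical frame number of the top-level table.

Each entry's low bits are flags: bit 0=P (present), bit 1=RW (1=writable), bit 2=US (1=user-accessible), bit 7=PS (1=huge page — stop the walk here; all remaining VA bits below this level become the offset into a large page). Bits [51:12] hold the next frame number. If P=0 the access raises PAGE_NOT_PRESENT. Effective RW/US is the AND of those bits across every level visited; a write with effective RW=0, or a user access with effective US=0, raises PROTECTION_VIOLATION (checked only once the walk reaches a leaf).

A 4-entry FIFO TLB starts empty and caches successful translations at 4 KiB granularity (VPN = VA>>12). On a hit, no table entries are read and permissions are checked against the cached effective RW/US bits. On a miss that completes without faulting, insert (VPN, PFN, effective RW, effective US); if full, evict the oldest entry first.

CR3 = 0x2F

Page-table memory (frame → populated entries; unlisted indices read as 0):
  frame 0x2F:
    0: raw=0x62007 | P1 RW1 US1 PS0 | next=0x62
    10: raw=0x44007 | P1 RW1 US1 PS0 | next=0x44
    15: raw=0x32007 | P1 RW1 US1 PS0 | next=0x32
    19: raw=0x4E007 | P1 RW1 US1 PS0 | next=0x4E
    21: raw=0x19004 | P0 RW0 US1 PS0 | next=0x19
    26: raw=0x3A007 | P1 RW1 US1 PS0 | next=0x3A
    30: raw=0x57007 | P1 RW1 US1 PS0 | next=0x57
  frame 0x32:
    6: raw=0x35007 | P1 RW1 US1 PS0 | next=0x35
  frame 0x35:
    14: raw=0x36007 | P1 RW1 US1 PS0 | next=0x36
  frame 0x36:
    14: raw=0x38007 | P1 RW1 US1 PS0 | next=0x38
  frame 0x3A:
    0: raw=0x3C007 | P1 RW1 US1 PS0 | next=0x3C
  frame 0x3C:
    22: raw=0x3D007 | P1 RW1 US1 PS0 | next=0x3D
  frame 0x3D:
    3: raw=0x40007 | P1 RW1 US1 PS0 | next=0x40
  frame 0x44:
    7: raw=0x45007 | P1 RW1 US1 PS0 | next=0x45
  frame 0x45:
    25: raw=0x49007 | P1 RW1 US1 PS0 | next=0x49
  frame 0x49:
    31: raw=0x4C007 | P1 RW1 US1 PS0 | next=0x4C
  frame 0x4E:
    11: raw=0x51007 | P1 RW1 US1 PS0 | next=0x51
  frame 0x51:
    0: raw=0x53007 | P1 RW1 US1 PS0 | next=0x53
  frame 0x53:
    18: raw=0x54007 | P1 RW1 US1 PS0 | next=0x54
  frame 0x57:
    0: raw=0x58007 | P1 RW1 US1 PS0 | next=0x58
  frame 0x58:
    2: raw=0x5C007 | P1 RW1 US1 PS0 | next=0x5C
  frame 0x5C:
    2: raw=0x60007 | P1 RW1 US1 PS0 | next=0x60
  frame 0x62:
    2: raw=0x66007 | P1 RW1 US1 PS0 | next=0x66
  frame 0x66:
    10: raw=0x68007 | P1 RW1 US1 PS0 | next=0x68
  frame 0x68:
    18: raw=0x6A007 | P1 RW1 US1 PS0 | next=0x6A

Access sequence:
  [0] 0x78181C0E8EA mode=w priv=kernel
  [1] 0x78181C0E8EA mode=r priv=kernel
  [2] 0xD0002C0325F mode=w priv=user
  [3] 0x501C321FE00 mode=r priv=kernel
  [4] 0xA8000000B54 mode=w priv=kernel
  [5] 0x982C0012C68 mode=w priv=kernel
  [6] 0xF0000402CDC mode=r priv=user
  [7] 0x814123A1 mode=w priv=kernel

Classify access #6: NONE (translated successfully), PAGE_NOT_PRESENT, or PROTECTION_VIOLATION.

Walk each access:
#0 VA=0x78181C0E8EA (w,kernel):
  [0] read 0x2F idx=15: raw=0x32007 flags P=1 W=1 U=1 S=0
  [1] read 0x32 idx=6: raw=0x35007 flags P=1 W=1 U=1 S=0
  [2] read 0x35 idx=14: raw=0x36007 flags P=1 W=1 U=1 S=0
  [3] read 0x36 idx=14: raw=0x38007 flags P=1 W=1 U=1 S=0
  → PA=0x388EA  (4 entries read)
#1 VA=0x78181C0E8EA (r,kernel):
  TLB hit vpn=0x78181C0E → PA=0x388EA
#2 VA=0xD0002C0325F (w,user):
  [0] read 0x2F idx=26: raw=0x3A007 flags P=1 W=1 U=1 S=0
  [1] read 0x3A idx=0: raw=0x3C007 flags P=1 W=1 U=1 S=0
  [2] read 0x3C idx=22: raw=0x3D007 flags P=1 W=1 U=1 S=0
  [3] read 0x3D idx=3: raw=0x40007 flags P=1 W=1 U=1 S=0
  → PA=0x4025F  (4 entries read)
#3 VA=0x501C321FE00 (r,kernel):
  [0] read 0x2F idx=10: raw=0x44007 flags P=1 W=1 U=1 S=0
  [1] read 0x44 idx=7: raw=0x45007 flags P=1 W=1 U=1 S=0
  [2] read 0x45 idx=25: raw=0x49007 flags P=1 W=1 U=1 S=0
  [3] read 0x49 idx=31: raw=0x4C007 flags P=1 W=1 U=1 S=0
  → PA=0x4CE00  (4 entries read)
#4 VA=0xA8000000B54 (w,kernel):
  [0] read 0x2F idx=21: raw=0x19004 flags P=0 W=0 U=1 S=0
  → PAGE_NOT_PRESENT  (1 entries read)
#5 VA=0x982C0012C68 (w,kernel):
  [0] read 0x2F idx=19: raw=0x4E007 flags P=1 W=1 U=1 S=0
  [1] read 0x4E idx=11: raw=0x51007 flags P=1 W=1 U=1 S=0
  [2] read 0x51 idx=0: raw=0x53007 flags P=1 W=1 U=1 S=0
  [3] read 0x53 idx=18: raw=0x54007 flags P=1 W=1 U=1 S=0
  → PA=0x54C68  (4 entries read)
#6 VA=0xF0000402CDC (r,user):
  [0] read 0x2F idx=30: raw=0x57007 flags P=1 W=1 U=1 S=0
  [1] read 0x57 idx=0: raw=0x58007 flags P=1 W=1 U=1 S=0
  [2] read 0x58 idx=2: raw=0x5C007 flags P=1 W=1 U=1 S=0
  [3] read 0x5C idx=2: raw=0x60007 flags P=1 W=1 U=1 S=0
  → PA=0x60CDC  (4 entries read)
#7 VA=0x814123A1 (w,kernel):
  [0] read 0x2F idx=0: raw=0x62007 flags P=1 W=1 U=1 S=0
  [1] read 0x62 idx=2: raw=0x66007 flags P=1 W=1 U=1 S=0
  [2] read 0x66 idx=10: raw=0x68007 flags P=1 W=1 U=1 S=0
  [3] read 0x68 idx=18: raw=0x6A007 flags P=1 W=1 U=1 S=0
  → PA=0x6A3A1  (4 entries read)

Access #6 fault: NONE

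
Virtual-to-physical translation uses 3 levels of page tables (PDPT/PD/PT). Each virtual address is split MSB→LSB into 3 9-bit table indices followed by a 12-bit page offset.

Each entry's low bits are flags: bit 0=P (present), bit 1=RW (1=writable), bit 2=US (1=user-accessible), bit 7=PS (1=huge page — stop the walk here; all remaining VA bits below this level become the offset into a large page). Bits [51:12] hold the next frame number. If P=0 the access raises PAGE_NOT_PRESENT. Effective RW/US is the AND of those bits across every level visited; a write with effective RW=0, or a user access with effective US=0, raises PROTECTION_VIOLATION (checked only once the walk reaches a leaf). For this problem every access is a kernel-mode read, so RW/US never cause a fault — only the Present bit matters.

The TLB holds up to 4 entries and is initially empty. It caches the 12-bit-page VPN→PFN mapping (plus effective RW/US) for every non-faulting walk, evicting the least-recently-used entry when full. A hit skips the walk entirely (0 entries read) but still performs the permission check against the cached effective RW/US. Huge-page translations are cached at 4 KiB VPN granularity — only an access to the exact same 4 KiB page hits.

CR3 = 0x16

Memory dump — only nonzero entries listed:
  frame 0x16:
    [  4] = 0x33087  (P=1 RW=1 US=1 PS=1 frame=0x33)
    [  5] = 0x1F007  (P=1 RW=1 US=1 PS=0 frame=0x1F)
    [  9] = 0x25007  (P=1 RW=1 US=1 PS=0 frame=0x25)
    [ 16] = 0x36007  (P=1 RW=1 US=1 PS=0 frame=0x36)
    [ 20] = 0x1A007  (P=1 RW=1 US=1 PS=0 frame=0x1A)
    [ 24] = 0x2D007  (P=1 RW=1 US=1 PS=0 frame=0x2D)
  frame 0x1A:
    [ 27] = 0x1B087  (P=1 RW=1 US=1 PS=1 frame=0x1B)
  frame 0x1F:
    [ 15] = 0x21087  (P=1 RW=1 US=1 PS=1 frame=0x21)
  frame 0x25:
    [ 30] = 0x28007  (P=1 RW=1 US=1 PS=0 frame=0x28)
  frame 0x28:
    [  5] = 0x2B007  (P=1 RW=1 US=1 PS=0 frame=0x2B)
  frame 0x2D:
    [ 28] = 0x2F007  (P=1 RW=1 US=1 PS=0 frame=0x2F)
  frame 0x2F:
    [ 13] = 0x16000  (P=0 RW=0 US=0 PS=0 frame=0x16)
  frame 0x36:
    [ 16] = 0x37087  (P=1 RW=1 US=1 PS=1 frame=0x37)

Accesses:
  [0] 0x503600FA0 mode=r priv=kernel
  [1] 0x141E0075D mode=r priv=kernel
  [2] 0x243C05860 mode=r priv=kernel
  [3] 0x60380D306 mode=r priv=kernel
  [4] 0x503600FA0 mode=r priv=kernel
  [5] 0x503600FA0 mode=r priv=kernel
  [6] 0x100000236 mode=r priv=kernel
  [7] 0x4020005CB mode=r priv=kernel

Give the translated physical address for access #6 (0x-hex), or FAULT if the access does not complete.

Per-access translation:
#0 VA=0x503600FA0 (r,kernel):
  L0 @0x16[20] → 0x1A007  P=1,RW=1,US=1,PS=0
  L1 @0x1A[27] → 0x1B087  P=1,RW=1,US=1,PS=1
  → PA=0x1BFA0 (huge @L1)  (2 entries read)
#1 VA=0x141E0075D (r,kernel):
  L0 @0x16[5] → 0x1F007  P=1,RW=1,US=1,PS=0
  L1 @0x1F[15] → 0x21087  P=1,RW=1,US=1,PS=1
  → PA=0x2175D (huge @L1)  (2 entries read)
#2 VA=0x243C05860 (r,kernel):
  L0 @0x16[9] → 0x25007  P=1,RW=1,US=1,PS=0
  L1 @0x25[30] → 0x28007  P=1,RW=1,US=1,PS=0
  L2 @0x28[5] → 0x2B007  P=1,RW=1,US=1,PS=0
  → PA=0x2B860  (3 entries read)
#3 VA=0x60380D306 (r,kernel):
  L0 @0x16[24] → 0x2D007  P=1,RW=1,US=1,PS=0
  L1 @0x2D[28] → 0x2F007  P=1,RW=1,US=1,PS=0
  L2 @0x2F[13] → 0x16000  P=0,RW=0,US=0,PS=0
  → PAGE_NOT_PRESENT  (3 entries read)
#4 VA=0x503600FA0 (r,kernel):
  TLB hit vpn=0x503600 → PA=0x1BFA0
#5 VA=0x503600FA0 (r,kernel):
  TLB hit vpn=0x503600 → PA=0x1BFA0
#6 VA=0x100000236 (r,kernel):
  L0 @0x16[4] → 0x33087  P=1,RW=1,US=1,PS=1
  → PA=0x33236 (huge @L0)  (1 entries read)
#7 VA=0x4020005CB (r,kernel):
  L0 @0x16[16] → 0x36007  P=1,RW=1,US=1,PS=0
  L1 @0x36[16] → 0x37087  P=1,RW=1,US=1,PS=1
  → PA=0x375CB (huge @L1)  (2 entries read)

Access #6 PA: 0x33236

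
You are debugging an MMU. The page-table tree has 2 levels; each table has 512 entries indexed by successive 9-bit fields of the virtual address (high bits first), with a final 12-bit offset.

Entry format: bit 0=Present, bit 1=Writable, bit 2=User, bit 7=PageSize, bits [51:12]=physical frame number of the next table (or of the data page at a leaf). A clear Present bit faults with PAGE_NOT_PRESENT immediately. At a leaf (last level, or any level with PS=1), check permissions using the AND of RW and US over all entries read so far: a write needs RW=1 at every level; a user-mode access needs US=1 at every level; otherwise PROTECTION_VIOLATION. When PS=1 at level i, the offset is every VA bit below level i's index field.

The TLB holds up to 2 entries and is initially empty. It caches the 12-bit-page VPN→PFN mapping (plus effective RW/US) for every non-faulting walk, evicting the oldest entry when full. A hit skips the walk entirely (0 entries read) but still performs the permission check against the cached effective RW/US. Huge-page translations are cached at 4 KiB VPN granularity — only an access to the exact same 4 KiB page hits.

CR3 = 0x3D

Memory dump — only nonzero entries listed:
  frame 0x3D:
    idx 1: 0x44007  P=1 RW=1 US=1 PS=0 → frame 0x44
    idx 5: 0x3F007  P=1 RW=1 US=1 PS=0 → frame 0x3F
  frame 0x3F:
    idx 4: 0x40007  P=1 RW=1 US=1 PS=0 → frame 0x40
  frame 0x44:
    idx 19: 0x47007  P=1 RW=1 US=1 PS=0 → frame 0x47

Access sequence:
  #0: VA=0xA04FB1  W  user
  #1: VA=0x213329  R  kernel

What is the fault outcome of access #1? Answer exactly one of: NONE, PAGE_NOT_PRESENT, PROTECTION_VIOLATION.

Per-access translation:
#0 VA=0xA04FB1 (w,user):
  lvl0: tbl 0x3D, slot 5 ⇒ 0x3F007 (P1/RW1/US1/PS0)
  lvl1: tbl 0x3F, slot 4 ⇒ 0x40007 (P1/RW1/US1/PS0)
  ✓ 0x40FB1  — 2 lookups
#1 VA=0x213329 (r,kernel):
  lvl0: tbl 0x3D, slot 1 ⇒ 0x44007 (P1/RW1/US1/PS0)
  lvl1: tbl 0x44, slot 19 ⇒ 0x47007 (P1/RW1/US1/PS0)
  ✓ 0x47329  — 2 lookups

Access #1 fault: NONE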